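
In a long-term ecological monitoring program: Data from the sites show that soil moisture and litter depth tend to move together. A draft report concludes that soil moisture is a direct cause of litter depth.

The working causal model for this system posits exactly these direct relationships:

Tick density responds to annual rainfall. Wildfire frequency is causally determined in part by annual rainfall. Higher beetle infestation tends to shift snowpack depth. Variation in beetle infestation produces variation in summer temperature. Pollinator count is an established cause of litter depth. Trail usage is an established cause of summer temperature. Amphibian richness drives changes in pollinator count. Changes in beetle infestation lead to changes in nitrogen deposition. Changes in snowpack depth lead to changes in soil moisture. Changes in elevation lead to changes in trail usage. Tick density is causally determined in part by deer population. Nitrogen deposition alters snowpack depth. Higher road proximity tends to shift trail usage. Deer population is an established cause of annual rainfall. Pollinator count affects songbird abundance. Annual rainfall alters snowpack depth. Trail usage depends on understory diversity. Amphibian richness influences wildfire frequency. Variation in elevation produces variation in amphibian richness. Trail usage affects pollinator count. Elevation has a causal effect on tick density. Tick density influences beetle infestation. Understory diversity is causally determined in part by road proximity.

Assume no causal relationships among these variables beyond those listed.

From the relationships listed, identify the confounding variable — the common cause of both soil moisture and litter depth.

elevation

Elevation has a causal path to soil moisture (elevation → tick density → beetle infestation → snowpack depth → soil moisture) and a separate causal path to litter depth (elevation → trail usage → pollinator count → litter depth), so it is a common cause of both.
No stated relationship gives soil moisture a causal route to litter depth, so the correlation is explained by the shared upstream cause rather than a direct effect.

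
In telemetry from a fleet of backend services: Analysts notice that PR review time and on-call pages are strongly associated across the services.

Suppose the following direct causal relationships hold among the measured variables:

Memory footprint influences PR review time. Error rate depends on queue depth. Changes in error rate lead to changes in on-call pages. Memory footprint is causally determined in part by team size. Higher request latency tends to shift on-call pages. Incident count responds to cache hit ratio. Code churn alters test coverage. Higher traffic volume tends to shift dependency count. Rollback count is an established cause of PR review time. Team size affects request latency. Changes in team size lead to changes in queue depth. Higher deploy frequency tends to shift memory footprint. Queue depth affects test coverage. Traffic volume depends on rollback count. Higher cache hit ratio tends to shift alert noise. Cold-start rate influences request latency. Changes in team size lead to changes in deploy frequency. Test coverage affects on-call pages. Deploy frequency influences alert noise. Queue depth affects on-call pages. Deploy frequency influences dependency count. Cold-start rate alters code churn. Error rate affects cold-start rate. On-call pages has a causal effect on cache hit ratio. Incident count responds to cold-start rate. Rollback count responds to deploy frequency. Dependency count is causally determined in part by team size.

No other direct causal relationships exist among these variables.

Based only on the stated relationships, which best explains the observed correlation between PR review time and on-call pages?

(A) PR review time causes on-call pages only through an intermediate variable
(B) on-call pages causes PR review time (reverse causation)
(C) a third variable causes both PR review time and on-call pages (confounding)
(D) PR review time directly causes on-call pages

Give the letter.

Team size causes PR review time (team size → memory footprint → PR review time) and on-call pages (team size → request latency → on-call pages) — a common cause creating the correlation.
There is no stated path from PR review time to on-call pages or from on-call pages to PR review time, so neither direct nor reverse causation applies.

C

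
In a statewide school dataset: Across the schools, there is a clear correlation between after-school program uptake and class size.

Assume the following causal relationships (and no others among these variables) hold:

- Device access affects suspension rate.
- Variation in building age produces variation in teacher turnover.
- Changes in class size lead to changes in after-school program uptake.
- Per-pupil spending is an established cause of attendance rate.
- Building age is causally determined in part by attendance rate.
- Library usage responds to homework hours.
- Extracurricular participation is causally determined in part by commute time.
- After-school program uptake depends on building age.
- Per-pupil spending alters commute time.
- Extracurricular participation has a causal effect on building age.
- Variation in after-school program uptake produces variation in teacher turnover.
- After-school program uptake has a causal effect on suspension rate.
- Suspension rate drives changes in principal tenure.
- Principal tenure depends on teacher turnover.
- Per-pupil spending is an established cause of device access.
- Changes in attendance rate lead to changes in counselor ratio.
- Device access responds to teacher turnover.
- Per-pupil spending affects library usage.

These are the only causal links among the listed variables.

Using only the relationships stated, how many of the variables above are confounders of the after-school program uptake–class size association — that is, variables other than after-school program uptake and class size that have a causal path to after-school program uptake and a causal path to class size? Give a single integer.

No listed variable has a causal path to both after-school program uptake and class size, so there are no common causes.

0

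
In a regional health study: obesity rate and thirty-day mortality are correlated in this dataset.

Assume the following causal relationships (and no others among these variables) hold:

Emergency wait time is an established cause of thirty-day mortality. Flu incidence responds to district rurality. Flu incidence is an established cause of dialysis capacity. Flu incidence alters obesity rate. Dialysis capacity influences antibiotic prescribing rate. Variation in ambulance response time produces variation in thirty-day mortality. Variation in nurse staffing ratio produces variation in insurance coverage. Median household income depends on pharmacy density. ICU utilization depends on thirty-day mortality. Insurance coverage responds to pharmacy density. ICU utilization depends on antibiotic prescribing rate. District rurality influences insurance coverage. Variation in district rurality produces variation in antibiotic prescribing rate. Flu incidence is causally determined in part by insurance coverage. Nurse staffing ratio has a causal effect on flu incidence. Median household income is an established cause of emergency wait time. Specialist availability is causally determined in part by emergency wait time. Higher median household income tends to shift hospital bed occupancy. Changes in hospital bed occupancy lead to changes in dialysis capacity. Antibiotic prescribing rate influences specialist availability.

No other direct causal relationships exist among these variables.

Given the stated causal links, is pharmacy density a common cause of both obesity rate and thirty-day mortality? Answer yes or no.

yes

Pharmacy density has a causal path to obesity rate (pharmacy density → insurance coverage → flu incidence → obesity rate) and to thirty-day mortality (pharmacy density → median household income → emergency wait time → thirty-day mortality), so it is a common cause of both — a confounder.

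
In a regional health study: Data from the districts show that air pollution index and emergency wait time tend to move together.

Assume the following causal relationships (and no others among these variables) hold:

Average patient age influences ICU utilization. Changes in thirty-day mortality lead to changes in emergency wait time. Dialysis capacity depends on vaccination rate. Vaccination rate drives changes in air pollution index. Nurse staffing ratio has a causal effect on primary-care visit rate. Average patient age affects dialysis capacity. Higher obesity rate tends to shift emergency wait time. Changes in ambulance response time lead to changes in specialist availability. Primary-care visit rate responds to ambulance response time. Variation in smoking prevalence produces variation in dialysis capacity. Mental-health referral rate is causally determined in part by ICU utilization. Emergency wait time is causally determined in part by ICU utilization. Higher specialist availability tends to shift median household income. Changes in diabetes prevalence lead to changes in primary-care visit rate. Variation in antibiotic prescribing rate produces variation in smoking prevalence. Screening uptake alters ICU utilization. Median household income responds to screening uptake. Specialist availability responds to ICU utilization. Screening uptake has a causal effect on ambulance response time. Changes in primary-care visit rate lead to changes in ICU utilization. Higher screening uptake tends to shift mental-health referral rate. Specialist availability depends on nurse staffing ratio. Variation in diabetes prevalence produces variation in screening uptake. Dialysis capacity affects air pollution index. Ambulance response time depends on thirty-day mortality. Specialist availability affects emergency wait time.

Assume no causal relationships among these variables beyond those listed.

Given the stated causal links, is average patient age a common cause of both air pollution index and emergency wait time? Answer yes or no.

yes

Average patient age has a causal path to air pollution index (average patient age → dialysis capacity → air pollution index) and to emergency wait time (average patient age → ICU utilization → emergency wait time), so it is a common cause of both — a confounder.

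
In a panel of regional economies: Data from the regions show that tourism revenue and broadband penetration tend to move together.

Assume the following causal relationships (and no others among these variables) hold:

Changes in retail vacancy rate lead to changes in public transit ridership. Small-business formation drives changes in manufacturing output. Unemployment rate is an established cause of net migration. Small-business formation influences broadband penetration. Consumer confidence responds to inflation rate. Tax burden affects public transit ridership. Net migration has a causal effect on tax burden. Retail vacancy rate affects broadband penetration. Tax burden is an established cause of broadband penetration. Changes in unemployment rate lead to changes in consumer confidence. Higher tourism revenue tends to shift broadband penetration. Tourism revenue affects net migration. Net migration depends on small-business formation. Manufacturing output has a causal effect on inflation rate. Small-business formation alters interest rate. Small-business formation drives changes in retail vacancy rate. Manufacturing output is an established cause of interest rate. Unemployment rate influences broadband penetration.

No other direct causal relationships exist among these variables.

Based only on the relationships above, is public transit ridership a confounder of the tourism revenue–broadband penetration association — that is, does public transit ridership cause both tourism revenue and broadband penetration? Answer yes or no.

Public transit ridership has no stated causal path to either tourism revenue or broadband penetration. A confounder must cause both variables, so public transit ridership does not qualify.

no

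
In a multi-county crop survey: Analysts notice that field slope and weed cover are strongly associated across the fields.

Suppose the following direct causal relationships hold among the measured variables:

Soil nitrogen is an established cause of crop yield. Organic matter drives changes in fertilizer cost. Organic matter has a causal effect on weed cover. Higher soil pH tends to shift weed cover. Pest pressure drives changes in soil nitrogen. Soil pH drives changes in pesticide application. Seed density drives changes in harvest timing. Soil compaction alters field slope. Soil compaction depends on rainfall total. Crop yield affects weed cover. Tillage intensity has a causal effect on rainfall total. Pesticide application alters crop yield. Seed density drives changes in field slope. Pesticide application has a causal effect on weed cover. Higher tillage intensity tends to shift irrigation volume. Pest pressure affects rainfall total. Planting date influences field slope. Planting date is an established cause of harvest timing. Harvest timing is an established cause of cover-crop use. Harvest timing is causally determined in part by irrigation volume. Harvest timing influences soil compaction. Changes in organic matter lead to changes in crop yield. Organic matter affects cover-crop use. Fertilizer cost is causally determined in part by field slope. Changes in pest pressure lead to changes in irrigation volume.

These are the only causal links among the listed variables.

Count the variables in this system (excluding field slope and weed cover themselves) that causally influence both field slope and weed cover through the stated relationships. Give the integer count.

The common causes are: pest pressure (to field slope via pest pressure → rainfall total → soil compaction → field slope; to weed cover via pest pressure → soil nitrogen → crop yield → weed cover).
Every other variable lacks a causal path to at least one of field slope and weed cover.

1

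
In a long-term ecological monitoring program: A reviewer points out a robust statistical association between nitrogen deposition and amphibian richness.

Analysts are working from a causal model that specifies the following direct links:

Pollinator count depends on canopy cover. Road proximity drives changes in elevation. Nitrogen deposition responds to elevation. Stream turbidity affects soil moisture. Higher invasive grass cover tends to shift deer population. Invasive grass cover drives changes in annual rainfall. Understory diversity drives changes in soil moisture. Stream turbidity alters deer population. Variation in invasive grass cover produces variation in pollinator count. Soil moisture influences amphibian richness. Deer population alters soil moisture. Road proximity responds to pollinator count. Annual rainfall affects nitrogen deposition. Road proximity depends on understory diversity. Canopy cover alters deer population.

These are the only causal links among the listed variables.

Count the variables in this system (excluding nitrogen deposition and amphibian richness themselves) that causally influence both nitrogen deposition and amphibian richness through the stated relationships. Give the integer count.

The common causes are: canopy cover (to nitrogen deposition via canopy cover → pollinator count → road proximity → elevation → nitrogen deposition; to amphibian richness via canopy cover → deer population → soil moisture → amphibian richness); invasive grass cover (to nitrogen deposition via invasive grass cover → annual rainfall → nitrogen deposition; to amphibian richness via invasive grass cover → deer population → soil moisture → amphibian richness); understory diversity (to nitrogen deposition via understory diversity → road proximity → elevation → nitrogen deposition; to amphibian richness via understory diversity → soil moisture → amphibian richness).
Every other variable lacks a causal path to at least one of nitrogen deposition and amphibian richness.

3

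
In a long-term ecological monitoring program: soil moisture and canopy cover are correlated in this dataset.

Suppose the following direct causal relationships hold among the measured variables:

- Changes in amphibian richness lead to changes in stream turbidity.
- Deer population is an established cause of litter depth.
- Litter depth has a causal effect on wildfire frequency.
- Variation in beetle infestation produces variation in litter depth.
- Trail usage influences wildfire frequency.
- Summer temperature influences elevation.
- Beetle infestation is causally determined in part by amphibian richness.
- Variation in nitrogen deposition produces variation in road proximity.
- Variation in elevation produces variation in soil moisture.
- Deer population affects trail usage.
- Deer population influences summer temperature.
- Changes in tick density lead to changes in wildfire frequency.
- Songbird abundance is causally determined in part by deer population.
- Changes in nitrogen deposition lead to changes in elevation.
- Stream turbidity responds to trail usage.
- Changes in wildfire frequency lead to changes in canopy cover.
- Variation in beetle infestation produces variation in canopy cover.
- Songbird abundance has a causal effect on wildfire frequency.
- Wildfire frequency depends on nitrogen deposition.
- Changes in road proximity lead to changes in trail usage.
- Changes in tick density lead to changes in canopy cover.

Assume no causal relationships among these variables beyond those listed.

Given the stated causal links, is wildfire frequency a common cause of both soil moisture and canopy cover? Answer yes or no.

no

Wildfire frequency has no stated causal path to soil moisture. A confounder must cause both variables, so wildfire frequency does not qualify.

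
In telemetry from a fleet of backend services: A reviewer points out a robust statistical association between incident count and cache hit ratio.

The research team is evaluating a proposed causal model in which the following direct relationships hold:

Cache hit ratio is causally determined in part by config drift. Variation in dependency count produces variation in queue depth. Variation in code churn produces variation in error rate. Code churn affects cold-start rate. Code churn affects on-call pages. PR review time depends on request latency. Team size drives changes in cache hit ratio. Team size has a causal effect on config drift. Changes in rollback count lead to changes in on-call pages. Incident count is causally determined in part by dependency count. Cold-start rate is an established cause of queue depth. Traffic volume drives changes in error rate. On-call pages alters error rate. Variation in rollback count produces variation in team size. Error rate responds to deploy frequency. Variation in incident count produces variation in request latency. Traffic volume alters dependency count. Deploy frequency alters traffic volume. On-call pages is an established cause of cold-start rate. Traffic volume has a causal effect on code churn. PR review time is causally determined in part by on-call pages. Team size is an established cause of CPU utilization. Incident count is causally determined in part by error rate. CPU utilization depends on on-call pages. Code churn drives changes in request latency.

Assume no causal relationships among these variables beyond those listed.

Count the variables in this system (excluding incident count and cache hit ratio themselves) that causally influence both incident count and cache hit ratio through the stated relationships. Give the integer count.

The common causes are: rollback count (to incident count via rollback count → on-call pages → error rate → incident count; to cache hit ratio via rollback count → team size → cache hit ratio).
Every other variable lacks a causal path to at least one of incident count and cache hit ratio.

1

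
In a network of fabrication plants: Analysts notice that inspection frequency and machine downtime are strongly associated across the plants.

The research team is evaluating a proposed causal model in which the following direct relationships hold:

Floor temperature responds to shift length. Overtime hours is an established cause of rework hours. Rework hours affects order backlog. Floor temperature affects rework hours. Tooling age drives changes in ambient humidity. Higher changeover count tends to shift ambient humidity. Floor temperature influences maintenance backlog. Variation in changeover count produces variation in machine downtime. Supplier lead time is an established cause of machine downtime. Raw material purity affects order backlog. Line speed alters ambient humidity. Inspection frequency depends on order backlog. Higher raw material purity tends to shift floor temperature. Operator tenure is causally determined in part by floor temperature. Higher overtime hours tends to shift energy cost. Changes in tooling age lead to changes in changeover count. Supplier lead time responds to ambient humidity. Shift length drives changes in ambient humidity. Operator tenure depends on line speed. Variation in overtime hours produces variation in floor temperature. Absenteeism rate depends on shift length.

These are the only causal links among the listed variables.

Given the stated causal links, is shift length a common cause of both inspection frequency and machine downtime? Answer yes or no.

yes

Shift length has a causal path to inspection frequency (shift length → floor temperature → rework hours → order backlog → inspection frequency) and to machine downtime (shift length → ambient humidity → supplier lead time → machine downtime), so it is a common cause of both — a confounder.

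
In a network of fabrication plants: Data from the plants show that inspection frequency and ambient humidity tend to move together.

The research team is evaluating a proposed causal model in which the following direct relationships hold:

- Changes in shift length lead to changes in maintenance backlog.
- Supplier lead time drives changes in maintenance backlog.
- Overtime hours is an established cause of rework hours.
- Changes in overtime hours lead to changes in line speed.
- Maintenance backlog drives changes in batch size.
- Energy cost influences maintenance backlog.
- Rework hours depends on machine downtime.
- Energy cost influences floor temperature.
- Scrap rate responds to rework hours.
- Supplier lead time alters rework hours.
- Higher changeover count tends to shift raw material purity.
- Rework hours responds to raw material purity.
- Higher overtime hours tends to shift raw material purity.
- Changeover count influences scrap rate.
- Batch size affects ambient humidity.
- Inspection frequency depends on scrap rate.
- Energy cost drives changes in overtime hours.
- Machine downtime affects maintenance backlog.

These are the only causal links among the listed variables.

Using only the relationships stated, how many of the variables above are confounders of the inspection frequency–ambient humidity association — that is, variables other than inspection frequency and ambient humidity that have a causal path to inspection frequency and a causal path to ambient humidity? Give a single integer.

The common causes are: energy cost (to inspection frequency via energy cost → overtime hours → rework hours → scrap rate → inspection frequency; to ambient humidity via energy cost → maintenance backlog → batch size → ambient humidity); machine downtime (to inspection frequency via machine downtime → rework hours → scrap rate → inspection frequency; to ambient humidity via machine downtime → maintenance backlog → batch size → ambient humidity); supplier lead time (to inspection frequency via supplier lead time → rework hours → scrap rate → inspection frequency; to ambient humidity via supplier lead time → maintenance backlog → batch size → ambient humidity).
Every other variable lacks a causal path to at least one of inspection frequency and ambient humidity.

3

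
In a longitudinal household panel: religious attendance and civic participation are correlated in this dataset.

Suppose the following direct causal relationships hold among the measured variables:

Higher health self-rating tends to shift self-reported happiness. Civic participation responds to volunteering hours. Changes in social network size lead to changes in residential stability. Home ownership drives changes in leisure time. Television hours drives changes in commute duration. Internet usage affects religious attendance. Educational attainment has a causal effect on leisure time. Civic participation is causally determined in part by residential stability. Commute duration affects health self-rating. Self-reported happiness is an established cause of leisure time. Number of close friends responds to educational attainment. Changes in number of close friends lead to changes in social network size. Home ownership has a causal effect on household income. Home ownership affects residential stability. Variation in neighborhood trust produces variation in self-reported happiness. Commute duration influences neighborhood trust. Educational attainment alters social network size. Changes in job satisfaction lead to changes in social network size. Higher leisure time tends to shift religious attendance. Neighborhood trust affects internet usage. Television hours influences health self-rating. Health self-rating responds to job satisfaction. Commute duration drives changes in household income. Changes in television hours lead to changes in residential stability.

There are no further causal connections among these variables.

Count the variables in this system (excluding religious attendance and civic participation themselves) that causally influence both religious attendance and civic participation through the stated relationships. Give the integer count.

The common causes are: educational attainment (to religious attendance via educational attainment → leisure time → religious attendance; to civic participation via educational attainment → social network size → residential stability → civic participation); home ownership (to religious attendance via home ownership → leisure time → religious attendance; to civic participation via home ownership → residential stability → civic participation); job satisfaction (to religious attendance via job satisfaction → health self-rating → self-reported happiness → leisure time → religious attendance; to civic participation via job satisfaction → social network size → residential stability → civic participation); television hours (to religious attendance via television hours → health self-rating → self-reported happiness → leisure time → religious attendance; to civic participation via television hours → residential stability → civic participation).
Every other variable lacks a causal path to at least one of religious attendance and civic participation.

4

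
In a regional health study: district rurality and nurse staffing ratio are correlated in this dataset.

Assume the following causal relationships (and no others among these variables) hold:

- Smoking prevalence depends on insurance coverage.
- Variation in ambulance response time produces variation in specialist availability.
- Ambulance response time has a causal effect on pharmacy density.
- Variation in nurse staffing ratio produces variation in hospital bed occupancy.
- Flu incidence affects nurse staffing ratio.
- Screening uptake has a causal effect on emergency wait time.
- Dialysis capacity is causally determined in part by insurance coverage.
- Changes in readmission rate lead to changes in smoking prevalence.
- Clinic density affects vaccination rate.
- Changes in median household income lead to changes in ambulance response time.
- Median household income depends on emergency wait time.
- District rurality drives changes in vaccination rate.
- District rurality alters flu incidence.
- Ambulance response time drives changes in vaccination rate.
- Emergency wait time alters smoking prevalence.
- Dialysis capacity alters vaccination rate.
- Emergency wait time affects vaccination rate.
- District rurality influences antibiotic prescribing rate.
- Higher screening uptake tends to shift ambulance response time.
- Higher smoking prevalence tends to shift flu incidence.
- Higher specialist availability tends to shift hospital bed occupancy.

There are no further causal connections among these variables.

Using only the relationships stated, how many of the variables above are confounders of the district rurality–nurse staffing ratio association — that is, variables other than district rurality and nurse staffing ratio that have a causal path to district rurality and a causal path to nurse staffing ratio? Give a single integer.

0

No listed variable has a causal path to both district rurality and nurse staffing ratio, so there are no common causes.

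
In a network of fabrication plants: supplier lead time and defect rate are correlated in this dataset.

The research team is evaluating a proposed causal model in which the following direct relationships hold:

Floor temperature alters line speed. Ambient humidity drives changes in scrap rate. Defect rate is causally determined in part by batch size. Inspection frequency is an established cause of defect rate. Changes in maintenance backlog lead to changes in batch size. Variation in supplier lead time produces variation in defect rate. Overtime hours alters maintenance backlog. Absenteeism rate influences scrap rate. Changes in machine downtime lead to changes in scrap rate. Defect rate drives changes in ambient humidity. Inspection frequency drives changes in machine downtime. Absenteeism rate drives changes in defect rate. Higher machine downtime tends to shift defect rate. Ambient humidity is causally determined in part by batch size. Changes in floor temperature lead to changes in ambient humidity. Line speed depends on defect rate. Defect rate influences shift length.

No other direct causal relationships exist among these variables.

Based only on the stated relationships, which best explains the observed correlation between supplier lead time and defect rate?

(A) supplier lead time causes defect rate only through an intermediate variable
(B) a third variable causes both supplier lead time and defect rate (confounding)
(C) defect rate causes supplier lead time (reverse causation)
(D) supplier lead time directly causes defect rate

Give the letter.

D

There is a stated direct causal link supplier lead time → defect rate, and no variable causes both supplier lead time and defect rate, so the correlation reflects direct causation.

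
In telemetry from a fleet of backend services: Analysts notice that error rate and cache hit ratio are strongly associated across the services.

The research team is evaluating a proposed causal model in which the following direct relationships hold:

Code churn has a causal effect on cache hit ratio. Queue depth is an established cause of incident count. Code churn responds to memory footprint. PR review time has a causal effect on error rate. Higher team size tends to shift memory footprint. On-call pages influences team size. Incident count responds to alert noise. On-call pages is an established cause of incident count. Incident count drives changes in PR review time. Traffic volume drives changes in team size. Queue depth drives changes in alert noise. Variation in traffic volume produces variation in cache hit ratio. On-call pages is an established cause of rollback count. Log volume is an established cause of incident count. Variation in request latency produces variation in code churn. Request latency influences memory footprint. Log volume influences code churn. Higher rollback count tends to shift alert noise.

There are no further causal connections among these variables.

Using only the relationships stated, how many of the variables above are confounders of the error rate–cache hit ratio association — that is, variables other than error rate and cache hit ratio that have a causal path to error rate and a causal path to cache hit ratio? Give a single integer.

The common causes are: log volume (to error rate via log volume → incident count → PR review time → error rate; to cache hit ratio via log volume → code churn → cache hit ratio); on-call pages (to error rate via on-call pages → incident count → PR review time → error rate; to cache hit ratio via on-call pages → team size → memory footprint → code churn → cache hit ratio).
Every other variable lacks a causal path to at least one of error rate and cache hit ratio.

2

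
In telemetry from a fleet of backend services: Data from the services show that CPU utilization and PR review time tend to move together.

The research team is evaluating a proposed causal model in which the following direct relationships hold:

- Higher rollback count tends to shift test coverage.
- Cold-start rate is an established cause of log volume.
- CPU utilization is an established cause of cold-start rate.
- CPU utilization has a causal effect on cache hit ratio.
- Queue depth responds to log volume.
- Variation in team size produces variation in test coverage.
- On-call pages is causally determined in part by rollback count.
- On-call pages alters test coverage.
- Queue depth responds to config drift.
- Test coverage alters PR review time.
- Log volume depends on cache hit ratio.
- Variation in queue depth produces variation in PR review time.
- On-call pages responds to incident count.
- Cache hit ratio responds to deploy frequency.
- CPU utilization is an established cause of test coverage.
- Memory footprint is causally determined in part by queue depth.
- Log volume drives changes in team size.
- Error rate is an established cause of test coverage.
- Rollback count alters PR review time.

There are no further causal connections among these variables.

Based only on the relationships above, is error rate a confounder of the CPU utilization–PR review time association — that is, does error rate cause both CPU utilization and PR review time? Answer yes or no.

no

Error rate has no stated causal path to CPU utilization. A confounder must cause both variables, so error rate does not qualify.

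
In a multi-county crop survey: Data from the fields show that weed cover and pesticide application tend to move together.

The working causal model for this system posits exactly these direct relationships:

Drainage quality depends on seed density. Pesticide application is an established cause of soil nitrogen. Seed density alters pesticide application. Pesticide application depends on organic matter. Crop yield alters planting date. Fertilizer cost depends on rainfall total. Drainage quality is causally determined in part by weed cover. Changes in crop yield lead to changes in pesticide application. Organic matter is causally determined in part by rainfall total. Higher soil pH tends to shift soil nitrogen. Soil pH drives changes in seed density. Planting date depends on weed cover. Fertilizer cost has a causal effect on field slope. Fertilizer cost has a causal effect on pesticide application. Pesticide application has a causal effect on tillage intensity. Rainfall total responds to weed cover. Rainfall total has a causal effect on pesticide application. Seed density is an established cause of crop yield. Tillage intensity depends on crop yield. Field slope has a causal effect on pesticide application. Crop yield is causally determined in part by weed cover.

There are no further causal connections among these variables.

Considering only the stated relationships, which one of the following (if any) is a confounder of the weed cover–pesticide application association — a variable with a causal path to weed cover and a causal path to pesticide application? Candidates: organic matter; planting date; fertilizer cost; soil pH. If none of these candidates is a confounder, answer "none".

none

None of the listed candidates has causal paths to both weed cover and pesticide application in the stated relationships, so none is a common cause.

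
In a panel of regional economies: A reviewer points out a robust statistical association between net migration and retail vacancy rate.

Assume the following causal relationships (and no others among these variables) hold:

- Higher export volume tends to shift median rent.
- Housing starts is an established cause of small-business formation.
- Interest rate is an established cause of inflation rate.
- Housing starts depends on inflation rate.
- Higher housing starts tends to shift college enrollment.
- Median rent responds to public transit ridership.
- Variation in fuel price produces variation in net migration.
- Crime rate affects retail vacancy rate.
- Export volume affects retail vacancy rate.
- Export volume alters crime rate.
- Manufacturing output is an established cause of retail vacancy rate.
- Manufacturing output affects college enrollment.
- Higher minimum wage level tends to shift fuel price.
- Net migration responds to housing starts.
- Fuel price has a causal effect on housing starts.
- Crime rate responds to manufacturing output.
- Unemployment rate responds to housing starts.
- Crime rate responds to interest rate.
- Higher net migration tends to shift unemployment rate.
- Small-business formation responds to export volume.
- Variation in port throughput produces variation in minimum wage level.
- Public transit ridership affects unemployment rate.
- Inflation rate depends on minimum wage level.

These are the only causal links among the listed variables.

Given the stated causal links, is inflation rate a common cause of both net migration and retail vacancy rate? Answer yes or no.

Inflation rate has no stated causal path to retail vacancy rate. A confounder must cause both variables, so inflation rate does not qualify.

no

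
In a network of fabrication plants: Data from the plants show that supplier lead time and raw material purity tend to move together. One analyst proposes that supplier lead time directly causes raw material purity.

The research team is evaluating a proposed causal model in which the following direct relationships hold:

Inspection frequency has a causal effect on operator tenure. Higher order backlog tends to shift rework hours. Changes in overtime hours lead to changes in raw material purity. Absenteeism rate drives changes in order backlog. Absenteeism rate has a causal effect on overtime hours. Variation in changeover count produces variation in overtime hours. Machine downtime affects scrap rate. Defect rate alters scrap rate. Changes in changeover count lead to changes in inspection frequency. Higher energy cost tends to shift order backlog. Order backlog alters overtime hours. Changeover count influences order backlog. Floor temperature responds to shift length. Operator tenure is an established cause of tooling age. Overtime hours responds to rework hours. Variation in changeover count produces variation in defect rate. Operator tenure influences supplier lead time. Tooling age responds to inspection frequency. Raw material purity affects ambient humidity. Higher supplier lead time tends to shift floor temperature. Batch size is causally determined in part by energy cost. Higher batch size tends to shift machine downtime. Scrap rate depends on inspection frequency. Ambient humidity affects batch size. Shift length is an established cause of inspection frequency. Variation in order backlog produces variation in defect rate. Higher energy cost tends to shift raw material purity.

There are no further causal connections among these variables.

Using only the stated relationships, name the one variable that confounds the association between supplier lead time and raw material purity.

changeover count

Changeover count has a causal path to supplier lead time (changeover count → inspection frequency → operator tenure → supplier lead time) and a separate causal path to raw material purity (changeover count → overtime hours → raw material purity), so it is a common cause of both.
No stated relationship gives supplier lead time a causal route to raw material purity, so the correlation is explained by the shared upstream cause rather than a direct effect.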